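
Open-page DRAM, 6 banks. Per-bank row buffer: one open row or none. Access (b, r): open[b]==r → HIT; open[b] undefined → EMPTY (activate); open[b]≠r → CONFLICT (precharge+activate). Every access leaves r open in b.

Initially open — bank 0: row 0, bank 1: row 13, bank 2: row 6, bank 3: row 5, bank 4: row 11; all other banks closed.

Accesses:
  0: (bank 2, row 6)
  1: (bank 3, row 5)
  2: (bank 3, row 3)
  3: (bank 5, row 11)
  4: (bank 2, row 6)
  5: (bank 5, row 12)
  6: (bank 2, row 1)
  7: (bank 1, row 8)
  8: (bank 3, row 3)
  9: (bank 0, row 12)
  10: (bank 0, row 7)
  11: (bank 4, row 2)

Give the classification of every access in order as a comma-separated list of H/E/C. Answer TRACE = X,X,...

step 0: bank2 6->6 [HIT]
step 1: bank3 5->5 [HIT]
step 2: bank3 5->3 [CONFLICT]
step 3: bank5 None->11 [EMPTY]
step 4: bank2 6->6 [HIT]
step 5: bank5 11->12 [CONFLICT]
step 6: bank2 6->1 [CONFLICT]
step 7: bank1 13->8 [CONFLICT]
step 8: bank3 3->3 [HIT]
step 9: bank0 0->12 [CONFLICT]
step 10: bank0 12->7 [CONFLICT]
step 11: bank4 11->2 [CONFLICT]

TRACE = H,H,C,E,H,C,C,C,H,C,C,C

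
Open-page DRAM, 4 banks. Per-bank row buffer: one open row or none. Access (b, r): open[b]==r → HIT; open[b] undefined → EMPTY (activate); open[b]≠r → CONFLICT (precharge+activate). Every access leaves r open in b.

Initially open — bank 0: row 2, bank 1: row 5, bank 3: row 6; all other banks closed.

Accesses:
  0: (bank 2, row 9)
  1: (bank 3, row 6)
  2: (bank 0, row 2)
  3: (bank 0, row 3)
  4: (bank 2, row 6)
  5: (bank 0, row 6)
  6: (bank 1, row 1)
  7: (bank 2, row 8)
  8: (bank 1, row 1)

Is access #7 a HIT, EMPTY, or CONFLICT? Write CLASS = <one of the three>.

  [0] b2 r9: no row ⇒ E
  [1] b3 r6: had r6 ⇒ H
  [2] b0 r2: had r2 ⇒ H
  [3] b0 r3: had r2 ⇒ C
  [4] b2 r6: had r9 ⇒ C
  [5] b0 r6: had r3 ⇒ C
  [6] b1 r1: had r5 ⇒ C
  [7] b2 r8: had r6 ⇒ C
  [8] b1 r1: had r1 ⇒ H

CLASS = CONFLICT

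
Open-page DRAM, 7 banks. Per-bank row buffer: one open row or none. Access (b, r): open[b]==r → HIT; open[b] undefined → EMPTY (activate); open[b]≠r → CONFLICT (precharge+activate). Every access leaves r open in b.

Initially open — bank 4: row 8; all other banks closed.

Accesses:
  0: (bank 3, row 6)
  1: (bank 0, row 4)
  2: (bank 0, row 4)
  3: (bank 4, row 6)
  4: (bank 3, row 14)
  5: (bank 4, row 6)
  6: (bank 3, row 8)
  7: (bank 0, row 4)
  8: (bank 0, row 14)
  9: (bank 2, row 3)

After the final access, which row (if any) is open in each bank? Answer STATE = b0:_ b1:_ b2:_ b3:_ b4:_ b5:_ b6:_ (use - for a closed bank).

STATE = b0:14 b1:- b2:3 b3:8 b4:6 b5:- b6:-

step 0: bank3 None->6 [EMPTY]
step 1: bank0 None->4 [EMPTY]
step 2: bank0 4->4 [HIT]
step 3: bank4 8->6 [CONFLICT]
step 4: bank3 6->14 [CONFLICT]
step 5: bank4 6->6 [HIT]
step 6: bank3 14->8 [CONFLICT]
step 7: bank0 4->4 [HIT]
step 8: bank0 4->14 [CONFLICT]
step 9: bank2 None->3 [EMPTY]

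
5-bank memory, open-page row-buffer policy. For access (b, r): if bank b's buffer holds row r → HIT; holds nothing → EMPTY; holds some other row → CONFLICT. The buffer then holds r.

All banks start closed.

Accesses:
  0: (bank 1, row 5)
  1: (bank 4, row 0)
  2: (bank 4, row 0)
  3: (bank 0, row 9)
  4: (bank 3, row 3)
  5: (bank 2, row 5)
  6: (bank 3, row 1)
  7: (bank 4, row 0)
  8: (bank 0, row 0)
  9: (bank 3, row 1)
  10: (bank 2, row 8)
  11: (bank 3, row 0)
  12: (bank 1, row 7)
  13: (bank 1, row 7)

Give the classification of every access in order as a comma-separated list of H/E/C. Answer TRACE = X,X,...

step 0: bank1 None->5 [EMPTY]
step 1: bank4 None->0 [EMPTY]
step 2: bank4 0->0 [HIT]
step 3: bank0 None->9 [EMPTY]
step 4: bank3 None->3 [EMPTY]
step 5: bank2 None->5 [EMPTY]
step 6: bank3 3->1 [CONFLICT]
step 7: bank4 0->0 [HIT]
step 8: bank0 9->0 [CONFLICT]
step 9: bank3 1->1 [HIT]
step 10: bank2 5->8 [CONFLICT]
step 11: bank3 1->0 [CONFLICT]
step 12: bank1 5->7 [CONFLICT]
step 13: bank1 7->7 [HIT]

TRACE = E,E,H,E,E,E,C,H,C,H,C,C,C,H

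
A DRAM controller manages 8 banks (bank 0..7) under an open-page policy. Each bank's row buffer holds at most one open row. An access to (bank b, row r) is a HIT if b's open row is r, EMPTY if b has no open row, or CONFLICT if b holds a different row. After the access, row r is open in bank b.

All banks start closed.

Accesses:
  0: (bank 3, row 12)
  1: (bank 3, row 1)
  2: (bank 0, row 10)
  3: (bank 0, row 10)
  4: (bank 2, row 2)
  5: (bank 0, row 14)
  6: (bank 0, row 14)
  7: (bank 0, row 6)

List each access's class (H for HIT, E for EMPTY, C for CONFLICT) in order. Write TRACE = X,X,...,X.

TRACE = E,C,E,H,E,C,H,C

#0 (3,12) E
#1 (3,1) C  (was 12)
#2 (0,10) E
#3 (0,10) H  (was 10)
#4 (2,2) E
#5 (0,14) C  (was 10)
#6 (0,14) H  (was 14)
#7 (0,6) C  (was 14)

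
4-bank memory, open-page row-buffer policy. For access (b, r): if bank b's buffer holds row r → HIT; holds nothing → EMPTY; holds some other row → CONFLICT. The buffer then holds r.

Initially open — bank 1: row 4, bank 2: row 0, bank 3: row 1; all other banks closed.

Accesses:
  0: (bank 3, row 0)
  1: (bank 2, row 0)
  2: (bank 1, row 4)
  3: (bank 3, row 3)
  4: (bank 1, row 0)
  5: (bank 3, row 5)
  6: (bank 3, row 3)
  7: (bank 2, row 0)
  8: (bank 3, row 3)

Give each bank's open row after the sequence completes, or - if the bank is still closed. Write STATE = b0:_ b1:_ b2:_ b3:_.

STATE = b0:- b1:0 b2:0 b3:3

#0 (3,0) C  (was 1)
#1 (2,0) H  (was 0)
#2 (1,4) H  (was 4)
#3 (3,3) C  (was 0)
#4 (1,0) C  (was 4)
#5 (3,5) C  (was 3)
#6 (3,3) C  (was 5)
#7 (2,0) H  (was 0)
#8 (3,3) H  (was 3)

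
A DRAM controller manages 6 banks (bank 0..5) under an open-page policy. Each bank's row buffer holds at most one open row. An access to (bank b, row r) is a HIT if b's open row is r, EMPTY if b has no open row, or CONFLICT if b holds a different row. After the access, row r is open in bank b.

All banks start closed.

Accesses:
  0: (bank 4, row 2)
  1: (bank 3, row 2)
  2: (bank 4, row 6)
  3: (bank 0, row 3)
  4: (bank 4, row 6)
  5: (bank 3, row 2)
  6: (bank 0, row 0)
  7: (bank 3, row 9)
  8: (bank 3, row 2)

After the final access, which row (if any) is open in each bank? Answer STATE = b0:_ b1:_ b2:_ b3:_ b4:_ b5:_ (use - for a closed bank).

#0 (4,2) E
#1 (3,2) E
#2 (4,6) C  (was 2)
#3 (0,3) E
#4 (4,6) H  (was 6)
#5 (3,2) H  (was 2)
#6 (0,0) C  (was 3)
#7 (3,9) C  (was 2)
#8 (3,2) C  (was 9)

STATE = b0:0 b1:- b2:- b3:2 b4:6 b5:-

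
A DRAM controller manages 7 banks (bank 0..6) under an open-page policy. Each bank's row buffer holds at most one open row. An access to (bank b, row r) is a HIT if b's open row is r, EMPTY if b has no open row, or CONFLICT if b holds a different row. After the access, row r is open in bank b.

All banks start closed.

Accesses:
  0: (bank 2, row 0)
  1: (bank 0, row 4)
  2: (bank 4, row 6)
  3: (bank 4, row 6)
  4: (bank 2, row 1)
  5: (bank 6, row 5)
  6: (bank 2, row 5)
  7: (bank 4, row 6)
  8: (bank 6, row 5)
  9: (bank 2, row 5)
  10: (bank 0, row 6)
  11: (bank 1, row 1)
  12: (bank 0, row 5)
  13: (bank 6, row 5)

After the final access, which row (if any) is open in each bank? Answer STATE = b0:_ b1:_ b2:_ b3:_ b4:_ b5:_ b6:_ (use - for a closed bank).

#0 (2,0) E
#1 (0,4) E
#2 (4,6) E
#3 (4,6) H  (was 6)
#4 (2,1) C  (was 0)
#5 (6,5) E
#6 (2,5) C  (was 1)
#7 (4,6) H  (was 6)
#8 (6,5) H  (was 5)
#9 (2,5) H  (was 5)
#10 (0,6) C  (was 4)
#11 (1,1) E
#12 (0,5) C  (was 6)
#13 (6,5) H  (was 5)

STATE = b0:5 b1:1 b2:5 b3:- b4:6 b5:- b6:5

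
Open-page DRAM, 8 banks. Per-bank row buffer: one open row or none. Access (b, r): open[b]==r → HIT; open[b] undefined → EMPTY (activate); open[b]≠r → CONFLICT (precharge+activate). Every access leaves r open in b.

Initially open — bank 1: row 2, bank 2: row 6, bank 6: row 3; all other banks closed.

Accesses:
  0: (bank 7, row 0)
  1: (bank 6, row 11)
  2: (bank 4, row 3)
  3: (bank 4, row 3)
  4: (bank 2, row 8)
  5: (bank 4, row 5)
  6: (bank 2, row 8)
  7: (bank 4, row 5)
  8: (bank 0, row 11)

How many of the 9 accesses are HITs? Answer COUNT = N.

  [0] b7 r0: no row ⇒ E
  [1] b6 r11: had r3 ⇒ C
  [2] b4 r3: no row ⇒ E
  [3] b4 r3: had r3 ⇒ H
  [4] b2 r8: had r6 ⇒ C
  [5] b4 r5: had r3 ⇒ C
  [6] b2 r8: had r8 ⇒ H
  [7] b4 r5: had r5 ⇒ H
  [8] b0 r11: no row ⇒ E

COUNT = 3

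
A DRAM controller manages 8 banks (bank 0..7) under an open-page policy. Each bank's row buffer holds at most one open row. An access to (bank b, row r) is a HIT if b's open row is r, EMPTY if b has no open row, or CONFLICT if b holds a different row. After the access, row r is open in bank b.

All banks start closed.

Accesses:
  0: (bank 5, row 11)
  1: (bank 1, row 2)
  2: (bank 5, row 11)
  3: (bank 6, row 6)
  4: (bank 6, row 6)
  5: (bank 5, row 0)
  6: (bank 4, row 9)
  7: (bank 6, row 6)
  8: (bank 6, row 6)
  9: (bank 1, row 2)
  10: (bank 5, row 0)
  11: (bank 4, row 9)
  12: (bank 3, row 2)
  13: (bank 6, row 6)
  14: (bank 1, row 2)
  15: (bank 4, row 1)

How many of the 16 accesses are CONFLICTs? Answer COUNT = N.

COUNT = 2

#0 (5,11) E
#1 (1,2) E
#2 (5,11) H  (was 11)
#3 (6,6) E
#4 (6,6) H  (was 6)
#5 (5,0) C  (was 11)
#6 (4,9) E
#7 (6,6) H  (was 6)
#8 (6,6) H  (was 6)
#9 (1,2) H  (was 2)
#10 (5,0) H  (was 0)
#11 (4,9) H  (was 9)
#12 (3,2) E
#13 (6,6) H  (was 6)
#14 (1,2) H  (was 2)
#15 (4,1) C  (was 9)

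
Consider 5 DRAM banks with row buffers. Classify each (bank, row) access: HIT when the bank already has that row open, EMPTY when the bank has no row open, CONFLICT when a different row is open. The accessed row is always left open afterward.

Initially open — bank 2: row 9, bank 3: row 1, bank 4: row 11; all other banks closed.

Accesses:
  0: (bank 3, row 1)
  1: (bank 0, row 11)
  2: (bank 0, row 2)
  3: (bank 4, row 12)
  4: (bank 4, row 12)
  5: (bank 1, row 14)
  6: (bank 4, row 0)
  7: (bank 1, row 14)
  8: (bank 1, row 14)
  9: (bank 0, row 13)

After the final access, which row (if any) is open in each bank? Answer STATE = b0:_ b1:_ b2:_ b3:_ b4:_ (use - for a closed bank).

  [0] b3 r1: had r1 ⇒ H
  [1] b0 r11: no row ⇒ E
  [2] b0 r2: had r11 ⇒ C
  [3] b4 r12: had r11 ⇒ C
  [4] b4 r12: had r12 ⇒ H
  [5] b1 r14: no row ⇒ E
  [6] b4 r0: had r12 ⇒ C
  [7] b1 r14: had r14 ⇒ H
  [8] b1 r14: had r14 ⇒ H
  [9] b0 r13: had r2 ⇒ C

STATE = b0:13 b1:14 b2:9 b3:1 b4:0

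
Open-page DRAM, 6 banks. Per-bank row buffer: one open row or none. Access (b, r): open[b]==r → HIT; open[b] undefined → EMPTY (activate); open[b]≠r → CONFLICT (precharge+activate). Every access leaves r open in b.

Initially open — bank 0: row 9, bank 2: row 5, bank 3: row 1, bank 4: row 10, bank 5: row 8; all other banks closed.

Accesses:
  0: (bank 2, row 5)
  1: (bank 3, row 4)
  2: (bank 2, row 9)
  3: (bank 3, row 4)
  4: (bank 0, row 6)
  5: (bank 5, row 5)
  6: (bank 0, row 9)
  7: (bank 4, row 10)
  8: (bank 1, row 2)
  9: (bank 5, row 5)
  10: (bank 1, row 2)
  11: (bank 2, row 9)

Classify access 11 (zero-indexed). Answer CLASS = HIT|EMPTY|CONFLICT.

CLASS = HIT

  [0] b2 r5: had r5 ⇒ H
  [1] b3 r4: had r1 ⇒ C
  [2] b2 r9: had r5 ⇒ C
  [3] b3 r4: had r4 ⇒ H
  [4] b0 r6: had r9 ⇒ C
  [5] b5 r5: had r8 ⇒ C
  [6] b0 r9: had r6 ⇒ C
  [7] b4 r10: had r10 ⇒ H
  [8] b1 r2: no row ⇒ E
  [9] b5 r5: had r5 ⇒ H
  [10] b1 r2: had r2 ⇒ H
  [11] b2 r9: had r9 ⇒ H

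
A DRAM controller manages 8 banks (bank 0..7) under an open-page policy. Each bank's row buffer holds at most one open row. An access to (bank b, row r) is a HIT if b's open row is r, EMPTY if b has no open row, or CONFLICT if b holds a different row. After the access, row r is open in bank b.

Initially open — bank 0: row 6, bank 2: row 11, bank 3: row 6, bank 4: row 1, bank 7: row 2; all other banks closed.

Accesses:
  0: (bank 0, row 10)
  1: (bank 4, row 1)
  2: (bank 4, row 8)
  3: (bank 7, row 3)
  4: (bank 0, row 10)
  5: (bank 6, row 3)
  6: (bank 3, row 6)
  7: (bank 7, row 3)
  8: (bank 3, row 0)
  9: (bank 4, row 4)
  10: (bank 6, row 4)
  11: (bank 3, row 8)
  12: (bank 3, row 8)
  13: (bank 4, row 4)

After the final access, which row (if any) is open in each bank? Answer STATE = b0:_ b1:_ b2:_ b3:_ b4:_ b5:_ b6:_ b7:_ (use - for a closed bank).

STATE = b0:10 b1:- b2:11 b3:8 b4:4 b5:- b6:4 b7:3

#0 (0,10) C  (was 6)
#1 (4,1) H  (was 1)
#2 (4,8) C  (was 1)
#3 (7,3) C  (was 2)
#4 (0,10) H  (was 10)
#5 (6,3) E
#6 (3,6) H  (was 6)
#7 (7,3) H  (was 3)
#8 (3,0) C  (was 6)
#9 (4,4) C  (was 8)
#10 (6,4) C  (was 3)
#11 (3,8) C  (was 0)
#12 (3,8) H  (was 8)
#13 (4,4) H  (was 4)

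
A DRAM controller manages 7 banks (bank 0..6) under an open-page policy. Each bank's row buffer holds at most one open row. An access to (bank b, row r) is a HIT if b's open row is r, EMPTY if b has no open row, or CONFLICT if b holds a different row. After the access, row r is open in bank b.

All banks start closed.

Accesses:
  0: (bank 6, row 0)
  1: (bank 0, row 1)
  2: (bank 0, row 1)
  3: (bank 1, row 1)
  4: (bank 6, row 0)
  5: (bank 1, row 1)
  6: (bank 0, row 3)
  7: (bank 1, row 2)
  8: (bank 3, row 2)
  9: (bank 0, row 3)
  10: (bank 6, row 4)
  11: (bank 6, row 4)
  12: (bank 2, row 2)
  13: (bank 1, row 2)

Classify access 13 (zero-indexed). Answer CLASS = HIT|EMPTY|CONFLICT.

CLASS = HIT

0: bank 6 row 0 — prev None → EMPTY
1: bank 0 row 1 — prev None → EMPTY
2: bank 0 row 1 — prev 1 → HIT
3: bank 1 row 1 — prev None → EMPTY
4: bank 6 row 0 — prev 0 → HIT
5: bank 1 row 1 — prev 1 → HIT
6: bank 0 row 3 — prev 1 → CONFLICT
7: bank 1 row 2 — prev 1 → CONFLICT
8: bank 3 row 2 — prev None → EMPTY
9: bank 0 row 3 — prev 3 → HIT
10: bank 6 row 4 — prev 0 → CONFLICT
11: bank 6 row 4 — prev 4 → HIT
12: bank 2 row 2 — prev None → EMPTY
13: bank 1 row 2 — prev 2 → HIT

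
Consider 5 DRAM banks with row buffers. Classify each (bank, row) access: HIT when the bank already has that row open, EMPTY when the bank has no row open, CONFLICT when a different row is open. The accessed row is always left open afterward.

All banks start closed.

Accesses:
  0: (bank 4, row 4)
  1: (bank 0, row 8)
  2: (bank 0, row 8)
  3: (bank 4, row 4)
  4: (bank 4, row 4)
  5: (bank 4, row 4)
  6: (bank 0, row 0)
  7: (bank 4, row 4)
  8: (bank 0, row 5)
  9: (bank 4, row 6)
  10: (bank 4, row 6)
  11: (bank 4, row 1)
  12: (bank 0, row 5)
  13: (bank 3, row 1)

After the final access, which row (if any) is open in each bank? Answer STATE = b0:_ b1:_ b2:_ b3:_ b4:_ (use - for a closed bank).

0: bank 4 row 4 — prev None → EMPTY
1: bank 0 row 8 — prev None → EMPTY
2: bank 0 row 8 — prev 8 → HIT
3: bank 4 row 4 — prev 4 → HIT
4: bank 4 row 4 — prev 4 → HIT
5: bank 4 row 4 — prev 4 → HIT
6: bank 0 row 0 — prev 8 → CONFLICT
7: bank 4 row 4 — prev 4 → HIT
8: bank 0 row 5 — prev 0 → CONFLICT
9: bank 4 row 6 — prev 4 → CONFLICT
10: bank 4 row 6 — prev 6 → HIT
11: bank 4 row 1 — prev 6 → CONFLICT
12: bank 0 row 5 — prev 5 → HIT
13: bank 3 row 1 — prev None → EMPTY

STATE = b0:5 b1:- b2:- b3:1 b4:1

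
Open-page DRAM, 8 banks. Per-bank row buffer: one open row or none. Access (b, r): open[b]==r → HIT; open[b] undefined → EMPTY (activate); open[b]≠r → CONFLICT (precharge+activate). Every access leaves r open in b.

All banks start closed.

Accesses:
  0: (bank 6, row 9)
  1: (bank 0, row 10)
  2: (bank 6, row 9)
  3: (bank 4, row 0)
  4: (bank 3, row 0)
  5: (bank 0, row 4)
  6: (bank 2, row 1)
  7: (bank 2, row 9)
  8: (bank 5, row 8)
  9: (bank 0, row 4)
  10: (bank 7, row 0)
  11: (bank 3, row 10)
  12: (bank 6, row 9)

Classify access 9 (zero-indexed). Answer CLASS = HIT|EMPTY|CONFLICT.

step 0: bank6 None->9 [EMPTY]
step 1: bank0 None->10 [EMPTY]
step 2: bank6 9->9 [HIT]
step 3: bank4 None->0 [EMPTY]
step 4: bank3 None->0 [EMPTY]
step 5: bank0 10->4 [CONFLICT]
step 6: bank2 None->1 [EMPTY]
step 7: bank2 1->9 [CONFLICT]
step 8: bank5 None->8 [EMPTY]
step 9: bank0 4->4 [HIT]
step 10: bank7 None->0 [EMPTY]
step 11: bank3 0->10 [CONFLICT]
step 12: bank6 9->9 [HIT]

CLASS = HIT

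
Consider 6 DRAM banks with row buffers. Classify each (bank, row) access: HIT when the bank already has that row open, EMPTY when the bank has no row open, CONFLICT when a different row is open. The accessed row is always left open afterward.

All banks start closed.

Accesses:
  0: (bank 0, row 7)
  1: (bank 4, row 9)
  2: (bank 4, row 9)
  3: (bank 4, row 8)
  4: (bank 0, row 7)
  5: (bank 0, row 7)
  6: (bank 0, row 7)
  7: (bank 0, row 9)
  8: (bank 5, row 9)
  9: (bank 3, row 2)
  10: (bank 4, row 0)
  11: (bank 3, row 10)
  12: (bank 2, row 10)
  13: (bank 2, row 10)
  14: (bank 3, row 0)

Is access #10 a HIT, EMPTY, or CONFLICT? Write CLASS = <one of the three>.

step 0: bank0 None->7 [EMPTY]
step 1: bank4 None->9 [EMPTY]
step 2: bank4 9->9 [HIT]
step 3: bank4 9->8 [CONFLICT]
step 4: bank0 7->7 [HIT]
step 5: bank0 7->7 [HIT]
step 6: bank0 7->7 [HIT]
step 7: bank0 7->9 [CONFLICT]
step 8: bank5 None->9 [EMPTY]
step 9: bank3 None->2 [EMPTY]
step 10: bank4 8->0 [CONFLICT]
step 11: bank3 2->10 [CONFLICT]
step 12: bank2 None->10 [EMPTY]
step 13: bank2 10->10 [HIT]
step 14: bank3 10->0 [CONFLICT]

CLASS = CONFLICT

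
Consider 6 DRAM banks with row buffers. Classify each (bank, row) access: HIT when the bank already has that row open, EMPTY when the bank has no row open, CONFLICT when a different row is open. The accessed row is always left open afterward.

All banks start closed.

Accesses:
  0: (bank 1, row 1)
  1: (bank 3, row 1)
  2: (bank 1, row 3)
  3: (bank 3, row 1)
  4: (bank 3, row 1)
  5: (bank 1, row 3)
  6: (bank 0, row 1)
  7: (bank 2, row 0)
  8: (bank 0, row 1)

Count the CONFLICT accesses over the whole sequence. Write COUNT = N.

  [0] b1 r1: no row ⇒ E
  [1] b3 r1: no row ⇒ E
  [2] b1 r3: had r1 ⇒ C
  [3] b3 r1: had r1 ⇒ H
  [4] b3 r1: had r1 ⇒ H
  [5] b1 r3: had r3 ⇒ H
  [6] b0 r1: no row ⇒ E
  [7] b2 r0: no row ⇒ E
  [8] b0 r1: had r1 ⇒ H

COUNT = 1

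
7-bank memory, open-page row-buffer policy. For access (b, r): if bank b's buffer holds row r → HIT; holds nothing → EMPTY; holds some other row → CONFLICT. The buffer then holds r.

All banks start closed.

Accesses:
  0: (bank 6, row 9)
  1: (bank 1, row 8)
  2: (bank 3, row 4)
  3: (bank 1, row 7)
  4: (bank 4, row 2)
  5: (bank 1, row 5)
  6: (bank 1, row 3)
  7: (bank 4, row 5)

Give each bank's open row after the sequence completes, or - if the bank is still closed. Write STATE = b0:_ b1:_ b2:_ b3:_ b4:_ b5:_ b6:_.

STATE = b0:- b1:3 b2:- b3:4 b4:5 b5:- b6:9

  [0] b6 r9: no row ⇒ E
  [1] b1 r8: no row ⇒ E
  [2] b3 r4: no row ⇒ E
  [3] b1 r7: had r8 ⇒ C
  [4] b4 r2: no row ⇒ E
  [5] b1 r5: had r7 ⇒ C
  [6] b1 r3: had r5 ⇒ C
  [7] b4 r5: had r2 ⇒ C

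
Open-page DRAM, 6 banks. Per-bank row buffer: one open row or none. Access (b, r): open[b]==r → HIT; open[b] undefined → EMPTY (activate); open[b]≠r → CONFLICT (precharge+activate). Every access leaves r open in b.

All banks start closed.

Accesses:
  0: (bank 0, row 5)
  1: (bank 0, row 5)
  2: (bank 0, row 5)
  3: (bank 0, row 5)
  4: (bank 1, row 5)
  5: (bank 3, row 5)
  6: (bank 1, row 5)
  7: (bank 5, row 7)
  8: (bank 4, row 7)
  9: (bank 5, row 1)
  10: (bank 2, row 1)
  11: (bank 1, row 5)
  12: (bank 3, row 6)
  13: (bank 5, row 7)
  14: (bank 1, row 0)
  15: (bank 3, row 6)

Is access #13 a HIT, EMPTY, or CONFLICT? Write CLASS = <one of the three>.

  [0] b0 r5: no row ⇒ E
  [1] b0 r5: had r5 ⇒ H
  [2] b0 r5: had r5 ⇒ H
  [3] b0 r5: had r5 ⇒ H
  [4] b1 r5: no row ⇒ E
  [5] b3 r5: no row ⇒ E
  [6] b1 r5: had r5 ⇒ H
  [7] b5 r7: no row ⇒ E
  [8] b4 r7: no row ⇒ E
  [9] b5 r1: had r7 ⇒ C
  [10] b2 r1: no row ⇒ E
  [11] b1 r5: had r5 ⇒ H
  [12] b3 r6: had r5 ⇒ C
  [13] b5 r7: had r1 ⇒ C
  [14] b1 r0: had r5 ⇒ C
  [15] b3 r6: had r6 ⇒ H

CLASS = CONFLICT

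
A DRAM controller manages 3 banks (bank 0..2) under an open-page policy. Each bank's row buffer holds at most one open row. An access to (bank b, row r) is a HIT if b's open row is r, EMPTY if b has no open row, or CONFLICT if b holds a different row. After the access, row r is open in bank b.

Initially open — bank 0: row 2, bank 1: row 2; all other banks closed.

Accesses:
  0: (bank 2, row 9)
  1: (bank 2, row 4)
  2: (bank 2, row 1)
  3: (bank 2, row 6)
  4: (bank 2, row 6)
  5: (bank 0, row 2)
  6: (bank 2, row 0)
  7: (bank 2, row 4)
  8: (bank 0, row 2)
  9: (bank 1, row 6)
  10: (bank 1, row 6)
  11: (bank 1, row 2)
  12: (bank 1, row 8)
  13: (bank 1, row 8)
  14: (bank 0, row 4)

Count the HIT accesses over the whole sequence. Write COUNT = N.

  [0] b2 r9: no row ⇒ E
  [1] b2 r4: had r9 ⇒ C
  [2] b2 r1: had r4 ⇒ C
  [3] b2 r6: had r1 ⇒ C
  [4] b2 r6: had r6 ⇒ H
  [5] b0 r2: had r2 ⇒ H
  [6] b2 r0: had r6 ⇒ C
  [7] b2 r4: had r0 ⇒ C
  [8] b0 r2: had r2 ⇒ H
  [9] b1 r6: had r2 ⇒ C
  [10] b1 r6: had r6 ⇒ H
  [11] b1 r2: had r6 ⇒ C
  [12] b1 r8: had r2 ⇒ C
  [13] b1 r8: had r8 ⇒ H
  [14] b0 r4: had r2 ⇒ C

COUNT = 5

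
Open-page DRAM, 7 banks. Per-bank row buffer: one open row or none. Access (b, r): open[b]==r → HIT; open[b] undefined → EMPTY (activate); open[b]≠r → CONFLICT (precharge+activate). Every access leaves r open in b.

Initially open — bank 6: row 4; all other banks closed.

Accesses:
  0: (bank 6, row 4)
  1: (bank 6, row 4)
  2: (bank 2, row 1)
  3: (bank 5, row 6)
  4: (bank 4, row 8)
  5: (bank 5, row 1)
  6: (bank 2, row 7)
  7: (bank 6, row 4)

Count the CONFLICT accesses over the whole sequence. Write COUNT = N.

COUNT = 2

  [0] b6 r4: had r4 ⇒ H
  [1] b6 r4: had r4 ⇒ H
  [2] b2 r1: no row ⇒ E
  [3] b5 r6: no row ⇒ E
  [4] b4 r8: no row ⇒ E
  [5] b5 r1: had r6 ⇒ C
  [6] b2 r7: had r1 ⇒ C
  [7] b6 r4: had r4 ⇒ H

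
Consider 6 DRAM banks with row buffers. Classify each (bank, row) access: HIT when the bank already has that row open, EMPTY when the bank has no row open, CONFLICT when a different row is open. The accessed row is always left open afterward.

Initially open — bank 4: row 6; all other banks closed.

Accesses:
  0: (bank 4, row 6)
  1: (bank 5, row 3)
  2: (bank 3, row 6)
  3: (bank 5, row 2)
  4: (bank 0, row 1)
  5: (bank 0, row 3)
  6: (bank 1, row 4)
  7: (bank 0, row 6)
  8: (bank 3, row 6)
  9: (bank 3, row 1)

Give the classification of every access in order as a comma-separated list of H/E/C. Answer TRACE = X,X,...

TRACE = H,E,E,C,E,C,E,C,H,C

step 0: bank4 6->6 [HIT]
step 1: bank5 None->3 [EMPTY]
step 2: bank3 None->6 [EMPTY]
step 3: bank5 3->2 [CONFLICT]
step 4: bank0 None->1 [EMPTY]
step 5: bank0 1->3 [CONFLICT]
step 6: bank1 None->4 [EMPTY]
step 7: bank0 3->6 [CONFLICT]
step 8: bank3 6->6 [HIT]
step 9: bank3 6->1 [CONFLICT]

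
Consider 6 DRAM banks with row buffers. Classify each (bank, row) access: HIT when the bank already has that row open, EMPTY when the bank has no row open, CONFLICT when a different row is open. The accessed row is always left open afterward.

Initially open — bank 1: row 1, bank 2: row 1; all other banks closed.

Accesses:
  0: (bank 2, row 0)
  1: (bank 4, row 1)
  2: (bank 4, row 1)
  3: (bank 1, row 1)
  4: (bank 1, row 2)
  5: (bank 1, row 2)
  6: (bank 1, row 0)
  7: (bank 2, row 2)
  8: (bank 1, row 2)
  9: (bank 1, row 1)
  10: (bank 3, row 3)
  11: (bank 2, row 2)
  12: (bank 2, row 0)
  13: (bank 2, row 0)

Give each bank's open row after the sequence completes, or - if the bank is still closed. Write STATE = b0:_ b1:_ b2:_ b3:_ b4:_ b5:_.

step 0: bank2 1->0 [CONFLICT]
step 1: bank4 None->1 [EMPTY]
step 2: bank4 1->1 [HIT]
step 3: bank1 1->1 [HIT]
step 4: bank1 1->2 [CONFLICT]
step 5: bank1 2->2 [HIT]
step 6: bank1 2->0 [CONFLICT]
step 7: bank2 0->2 [CONFLICT]
step 8: bank1 0->2 [CONFLICT]
step 9: bank1 2->1 [CONFLICT]
step 10: bank3 None->3 [EMPTY]
step 11: bank2 2->2 [HIT]
step 12: bank2 2->0 [CONFLICT]
step 13: bank2 0->0 [HIT]

STATE = b0:- b1:1 b2:0 b3:3 b4:1 b5:-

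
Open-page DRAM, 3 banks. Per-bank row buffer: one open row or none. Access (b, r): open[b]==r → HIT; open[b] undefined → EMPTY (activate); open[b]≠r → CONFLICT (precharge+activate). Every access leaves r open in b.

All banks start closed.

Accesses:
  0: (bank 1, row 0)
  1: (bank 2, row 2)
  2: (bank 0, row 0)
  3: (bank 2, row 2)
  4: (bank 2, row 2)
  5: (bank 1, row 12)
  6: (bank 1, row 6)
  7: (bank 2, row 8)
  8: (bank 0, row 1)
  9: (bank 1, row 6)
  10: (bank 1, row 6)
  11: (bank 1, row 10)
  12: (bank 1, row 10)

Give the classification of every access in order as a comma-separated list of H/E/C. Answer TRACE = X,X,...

step 0: bank1 None->0 [EMPTY]
step 1: bank2 None->2 [EMPTY]
step 2: bank0 None->0 [EMPTY]
step 3: bank2 2->2 [HIT]
step 4: bank2 2->2 [HIT]
step 5: bank1 0->12 [CONFLICT]
step 6: bank1 12->6 [CONFLICT]
step 7: bank2 2->8 [CONFLICT]
step 8: bank0 0->1 [CONFLICT]
step 9: bank1 6->6 [HIT]
step 10: bank1 6->6 [HIT]
step 11: bank1 6->10 [CONFLICT]
step 12: bank1 10->10 [HIT]

TRACE = E,E,E,H,H,C,C,C,C,H,H,C,H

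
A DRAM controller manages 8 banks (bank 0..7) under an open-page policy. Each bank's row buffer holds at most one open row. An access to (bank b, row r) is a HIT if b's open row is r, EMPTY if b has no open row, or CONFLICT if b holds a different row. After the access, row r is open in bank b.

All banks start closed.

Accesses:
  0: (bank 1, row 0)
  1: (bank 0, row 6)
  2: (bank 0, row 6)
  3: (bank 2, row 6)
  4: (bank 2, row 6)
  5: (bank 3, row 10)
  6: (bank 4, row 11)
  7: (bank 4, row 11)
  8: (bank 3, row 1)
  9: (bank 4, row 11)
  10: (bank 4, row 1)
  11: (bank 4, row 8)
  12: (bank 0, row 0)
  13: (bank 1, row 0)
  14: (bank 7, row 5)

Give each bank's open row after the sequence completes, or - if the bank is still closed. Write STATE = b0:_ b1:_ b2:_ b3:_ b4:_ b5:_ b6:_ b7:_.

STATE = b0:0 b1:0 b2:6 b3:1 b4:8 b5:- b6:- b7:5

#0 (1,0) E
#1 (0,6) E
#2 (0,6) H  (was 6)
#3 (2,6) E
#4 (2,6) H  (was 6)
#5 (3,10) E
#6 (4,11) E
#7 (4,11) H  (was 11)
#8 (3,1) C  (was 10)
#9 (4,11) H  (was 11)
#10 (4,1) C  (was 11)
#11 (4,8) C  (was 1)
#12 (0,0) C  (was 6)
#13 (1,0) H  (was 0)
#14 (7,5) E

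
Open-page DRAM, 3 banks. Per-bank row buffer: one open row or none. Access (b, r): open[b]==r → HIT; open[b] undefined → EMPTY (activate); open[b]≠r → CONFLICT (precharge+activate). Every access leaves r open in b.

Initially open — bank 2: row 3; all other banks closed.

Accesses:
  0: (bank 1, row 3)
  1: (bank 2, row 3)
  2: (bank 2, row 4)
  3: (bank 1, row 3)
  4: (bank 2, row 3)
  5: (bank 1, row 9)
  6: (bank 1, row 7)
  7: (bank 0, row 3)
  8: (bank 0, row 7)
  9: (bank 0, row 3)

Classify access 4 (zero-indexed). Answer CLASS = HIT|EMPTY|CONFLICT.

0: bank 1 row 3 — prev None → EMPTY
1: bank 2 row 3 — prev 3 → HIT
2: bank 2 row 4 — prev 3 → CONFLICT
3: bank 1 row 3 — prev 3 → HIT
4: bank 2 row 3 — prev 4 → CONFLICT
5: bank 1 row 9 — prev 3 → CONFLICT
6: bank 1 row 7 — prev 9 → CONFLICT
7: bank 0 row 3 — prev None → EMPTY
8: bank 0 row 7 — prev 3 → CONFLICT
9: bank 0 row 3 — prev 7 → CONFLICT

CLASS = CONFLICT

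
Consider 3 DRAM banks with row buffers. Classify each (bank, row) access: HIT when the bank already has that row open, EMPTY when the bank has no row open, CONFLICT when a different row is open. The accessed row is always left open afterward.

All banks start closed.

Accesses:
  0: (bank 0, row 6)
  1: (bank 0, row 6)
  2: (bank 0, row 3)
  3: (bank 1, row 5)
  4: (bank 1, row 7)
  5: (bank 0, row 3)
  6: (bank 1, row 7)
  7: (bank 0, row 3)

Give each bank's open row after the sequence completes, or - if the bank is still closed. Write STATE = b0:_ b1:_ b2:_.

  [0] b0 r6: no row ⇒ E
  [1] b0 r6: had r6 ⇒ H
  [2] b0 r3: had r6 ⇒ C
  [3] b1 r5: no row ⇒ E
  [4] b1 r7: had r5 ⇒ C
  [5] b0 r3: had r3 ⇒ H
  [6] b1 r7: had r7 ⇒ H
  [7] b0 r3: had r3 ⇒ H

STATE = b0:3 b1:7 b2:-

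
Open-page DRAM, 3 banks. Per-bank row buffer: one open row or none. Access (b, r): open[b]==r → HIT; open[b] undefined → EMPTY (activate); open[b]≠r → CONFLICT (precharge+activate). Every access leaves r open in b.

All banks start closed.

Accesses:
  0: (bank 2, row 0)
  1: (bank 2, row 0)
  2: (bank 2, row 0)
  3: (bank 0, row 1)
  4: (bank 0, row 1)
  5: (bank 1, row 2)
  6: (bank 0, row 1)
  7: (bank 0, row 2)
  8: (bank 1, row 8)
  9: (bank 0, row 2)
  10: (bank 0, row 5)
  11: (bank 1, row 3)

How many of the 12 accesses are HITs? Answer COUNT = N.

step 0: bank2 None->0 [EMPTY]
step 1: bank2 0->0 [HIT]
step 2: bank2 0->0 [HIT]
step 3: bank0 None->1 [EMPTY]
step 4: bank0 1->1 [HIT]
step 5: bank1 None->2 [EMPTY]
step 6: bank0 1->1 [HIT]
step 7: bank0 1->2 [CONFLICT]
step 8: bank1 2->8 [CONFLICT]
step 9: bank0 2->2 [HIT]
step 10: bank0 2->5 [CONFLICT]
step 11: bank1 8->3 [CONFLICT]

COUNT = 5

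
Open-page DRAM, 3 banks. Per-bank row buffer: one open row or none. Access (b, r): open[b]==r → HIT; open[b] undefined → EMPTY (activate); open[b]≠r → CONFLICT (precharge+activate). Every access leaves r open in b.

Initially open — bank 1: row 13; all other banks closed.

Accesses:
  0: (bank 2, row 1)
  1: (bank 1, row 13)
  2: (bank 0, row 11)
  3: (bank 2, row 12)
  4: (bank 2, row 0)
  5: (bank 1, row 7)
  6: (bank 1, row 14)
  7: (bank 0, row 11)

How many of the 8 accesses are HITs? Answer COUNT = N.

COUNT = 2

step 0: bank2 None->1 [EMPTY]
step 1: bank1 13->13 [HIT]
step 2: bank0 None->11 [EMPTY]
step 3: bank2 1->12 [CONFLICT]
step 4: bank2 12->0 [CONFLICT]
step 5: bank1 13->7 [CONFLICT]
step 6: bank1 7->14 [CONFLICT]
step 7: bank0 11->11 [HIT]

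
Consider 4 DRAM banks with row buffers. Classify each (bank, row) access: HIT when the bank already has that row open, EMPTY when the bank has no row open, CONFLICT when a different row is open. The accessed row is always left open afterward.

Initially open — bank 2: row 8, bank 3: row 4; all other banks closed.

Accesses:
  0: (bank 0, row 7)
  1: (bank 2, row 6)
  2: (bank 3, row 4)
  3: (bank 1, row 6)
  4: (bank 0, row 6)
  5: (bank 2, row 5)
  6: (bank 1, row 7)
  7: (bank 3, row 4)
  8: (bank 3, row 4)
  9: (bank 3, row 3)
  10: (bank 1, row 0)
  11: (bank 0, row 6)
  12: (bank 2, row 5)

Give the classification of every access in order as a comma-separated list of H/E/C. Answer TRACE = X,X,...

TRACE = E,C,H,E,C,C,C,H,H,C,C,H,H

#0 (0,7) E
#1 (2,6) C  (was 8)
#2 (3,4) H  (was 4)
#3 (1,6) E
#4 (0,6) C  (was 7)
#5 (2,5) C  (was 6)
#6 (1,7) C  (was 6)
#7 (3,4) H  (was 4)
#8 (3,4) H  (was 4)
#9 (3,3) C  (was 4)
#10 (1,0) C  (was 7)
#11 (0,6) H  (was 6)
#12 (2,5) H  (was 5)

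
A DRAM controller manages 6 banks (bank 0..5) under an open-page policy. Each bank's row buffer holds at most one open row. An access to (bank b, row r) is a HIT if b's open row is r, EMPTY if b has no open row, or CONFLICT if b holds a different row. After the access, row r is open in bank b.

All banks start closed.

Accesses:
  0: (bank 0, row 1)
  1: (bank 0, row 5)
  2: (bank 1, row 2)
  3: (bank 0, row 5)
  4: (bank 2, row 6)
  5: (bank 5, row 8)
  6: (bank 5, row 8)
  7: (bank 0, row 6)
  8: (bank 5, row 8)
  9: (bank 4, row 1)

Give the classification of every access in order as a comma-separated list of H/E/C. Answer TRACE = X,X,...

TRACE = E,C,E,H,E,E,H,C,H,E

step 0: bank0 None->1 [EMPTY]
step 1: bank0 1->5 [CONFLICT]
step 2: bank1 None->2 [EMPTY]
step 3: bank0 5->5 [HIT]
step 4: bank2 None->6 [EMPTY]
step 5: bank5 None->8 [EMPTY]
step 6: bank5 8->8 [HIT]
step 7: bank0 5->6 [CONFLICT]
step 8: bank5 8->8 [HIT]
step 9: bank4 None->1 [EMPTY]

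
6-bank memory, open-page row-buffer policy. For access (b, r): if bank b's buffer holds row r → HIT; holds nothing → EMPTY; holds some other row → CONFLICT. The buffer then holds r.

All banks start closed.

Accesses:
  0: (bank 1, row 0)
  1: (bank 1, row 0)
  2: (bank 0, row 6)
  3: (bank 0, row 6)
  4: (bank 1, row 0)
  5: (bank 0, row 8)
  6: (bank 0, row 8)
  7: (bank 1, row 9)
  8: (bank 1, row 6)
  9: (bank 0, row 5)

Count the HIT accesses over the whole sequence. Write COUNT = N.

COUNT = 4

step 0: bank1 None->0 [EMPTY]
step 1: bank1 0->0 [HIT]
step 2: bank0 None->6 [EMPTY]
step 3: bank0 6->6 [HIT]
step 4: bank1 0->0 [HIT]
step 5: bank0 6->8 [CONFLICT]
step 6: bank0 8->8 [HIT]
step 7: bank1 0->9 [CONFLICT]
step 8: bank1 9->6 [CONFLICT]
step 9: bank0 8->5 [CONFLICT]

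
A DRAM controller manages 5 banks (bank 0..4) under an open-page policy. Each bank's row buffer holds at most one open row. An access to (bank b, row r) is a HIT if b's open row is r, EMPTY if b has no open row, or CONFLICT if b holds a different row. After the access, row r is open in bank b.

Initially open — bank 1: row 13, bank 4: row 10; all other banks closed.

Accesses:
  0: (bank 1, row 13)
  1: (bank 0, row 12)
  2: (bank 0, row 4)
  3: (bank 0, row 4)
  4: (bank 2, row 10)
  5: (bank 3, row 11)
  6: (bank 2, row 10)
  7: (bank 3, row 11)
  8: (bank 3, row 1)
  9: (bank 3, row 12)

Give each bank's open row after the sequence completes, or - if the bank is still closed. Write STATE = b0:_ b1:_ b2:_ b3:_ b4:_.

0: bank 1 row 13 — prev 13 → HIT
1: bank 0 row 12 — prev None → EMPTY
2: bank 0 row 4 — prev 12 → CONFLICT
3: bank 0 row 4 — prev 4 → HIT
4: bank 2 row 10 — prev None → EMPTY
5: bank 3 row 11 — prev None → EMPTY
6: bank 2 row 10 — prev 10 → HIT
7: bank 3 row 11 — prev 11 → HIT
8: bank 3 row 1 — prev 11 → CONFLICT
9: bank 3 row 12 — prev 1 → CONFLICT

STATE = b0:4 b1:13 b2:10 b3:12 b4:10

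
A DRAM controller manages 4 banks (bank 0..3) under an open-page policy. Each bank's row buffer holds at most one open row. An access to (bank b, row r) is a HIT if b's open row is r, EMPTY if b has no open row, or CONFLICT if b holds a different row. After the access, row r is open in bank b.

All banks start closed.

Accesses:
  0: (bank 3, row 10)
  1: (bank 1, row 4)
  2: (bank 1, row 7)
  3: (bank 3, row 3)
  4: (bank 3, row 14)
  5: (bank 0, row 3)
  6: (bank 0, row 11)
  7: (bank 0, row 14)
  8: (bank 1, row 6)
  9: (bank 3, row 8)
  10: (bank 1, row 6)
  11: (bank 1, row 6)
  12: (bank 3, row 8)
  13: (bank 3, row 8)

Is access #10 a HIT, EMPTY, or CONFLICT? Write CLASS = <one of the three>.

CLASS = HIT

0: bank 3 row 10 — prev None → EMPTY
1: bank 1 row 4 — prev None → EMPTY
2: bank 1 row 7 — prev 4 → CONFLICT
3: bank 3 row 3 — prev 10 → CONFLICT
4: bank 3 row 14 — prev 3 → CONFLICT
5: bank 0 row 3 — prev None → EMPTY
6: bank 0 row 11 — prev 3 → CONFLICT
7: bank 0 row 14 — prev 11 → CONFLICT
8: bank 1 row 6 — prev 7 → CONFLICT
9: bank 3 row 8 — prev 14 → CONFLICT
10: bank 1 row 6 — prev 6 → HIT
11: bank 1 row 6 — prev 6 → HIT
12: bank 3 row 8 — prev 8 → HIT
13: bank 3 row 8 — prev 8 → HIT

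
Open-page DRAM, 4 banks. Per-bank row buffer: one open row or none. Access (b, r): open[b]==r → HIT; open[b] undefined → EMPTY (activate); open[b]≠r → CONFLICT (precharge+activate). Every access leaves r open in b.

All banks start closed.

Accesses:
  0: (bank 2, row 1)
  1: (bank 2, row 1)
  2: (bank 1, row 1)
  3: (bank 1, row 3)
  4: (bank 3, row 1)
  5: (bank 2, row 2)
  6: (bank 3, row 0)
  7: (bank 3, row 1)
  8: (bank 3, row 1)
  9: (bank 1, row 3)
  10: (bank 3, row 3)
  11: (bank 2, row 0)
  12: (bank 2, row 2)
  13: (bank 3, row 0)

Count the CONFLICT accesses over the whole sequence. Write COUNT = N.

0: bank 2 row 1 — prev None → EMPTY
1: bank 2 row 1 — prev 1 → HIT
2: bank 1 row 1 — prev None → EMPTY
3: bank 1 row 3 — prev 1 → CONFLICT
4: bank 3 row 1 — prev None → EMPTY
5: bank 2 row 2 — prev 1 → CONFLICT
6: bank 3 row 0 — prev 1 → CONFLICT
7: bank 3 row 1 — prev 0 → CONFLICT
8: bank 3 row 1 — prev 1 → HIT
9: bank 1 row 3 — prev 3 → HIT
10: bank 3 row 3 — prev 1 → CONFLICT
11: bank 2 row 0 — prev 2 → CONFLICT
12: bank 2 row 2 — prev 0 → CONFLICT
13: bank 3 row 0 — prev 3 → CONFLICT

COUNT = 8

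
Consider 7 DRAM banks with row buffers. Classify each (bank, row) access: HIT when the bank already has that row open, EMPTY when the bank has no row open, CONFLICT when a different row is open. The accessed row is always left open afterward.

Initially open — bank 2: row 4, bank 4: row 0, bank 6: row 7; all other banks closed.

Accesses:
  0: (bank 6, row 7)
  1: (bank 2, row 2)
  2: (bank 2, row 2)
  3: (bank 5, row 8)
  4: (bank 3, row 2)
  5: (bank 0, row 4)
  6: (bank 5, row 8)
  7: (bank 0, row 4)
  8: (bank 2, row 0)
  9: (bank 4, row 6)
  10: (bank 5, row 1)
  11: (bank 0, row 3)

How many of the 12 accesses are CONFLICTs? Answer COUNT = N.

COUNT = 5

#0 (6,7) H  (was 7)
#1 (2,2) C  (was 4)
#2 (2,2) H  (was 2)
#3 (5,8) E
#4 (3,2) E
#5 (0,4) E
#6 (5,8) H  (was 8)
#7 (0,4) H  (was 4)
#8 (2,0) C  (was 2)
#9 (4,6) C  (was 0)
#10 (5,1) C  (was 8)
#11 (0,3) C  (was 4)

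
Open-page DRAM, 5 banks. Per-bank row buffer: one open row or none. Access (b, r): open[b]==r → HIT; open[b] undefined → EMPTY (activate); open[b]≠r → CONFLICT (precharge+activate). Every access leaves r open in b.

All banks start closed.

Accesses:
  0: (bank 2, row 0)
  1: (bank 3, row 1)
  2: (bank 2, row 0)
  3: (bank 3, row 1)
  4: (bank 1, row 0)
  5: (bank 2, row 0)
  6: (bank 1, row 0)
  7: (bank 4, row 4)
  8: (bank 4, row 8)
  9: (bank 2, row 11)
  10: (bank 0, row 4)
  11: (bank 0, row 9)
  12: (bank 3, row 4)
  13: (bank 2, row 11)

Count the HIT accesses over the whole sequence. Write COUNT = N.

  [0] b2 r0: no row ⇒ E
  [1] b3 r1: no row ⇒ E
  [2] b2 r0: had r0 ⇒ H
  [3] b3 r1: had r1 ⇒ H
  [4] b1 r0: no row ⇒ E
  [5] b2 r0: had r0 ⇒ H
  [6] b1 r0: had r0 ⇒ H
  [7] b4 r4: no row ⇒ E
  [8] b4 r8: had r4 ⇒ C
  [9] b2 r11: had r0 ⇒ C
  [10] b0 r4: no row ⇒ E
  [11] b0 r9: had r4 ⇒ C
  [12] b3 r4: had r1 ⇒ C
  [13] b2 r11: had r11 ⇒ H

COUNT = 5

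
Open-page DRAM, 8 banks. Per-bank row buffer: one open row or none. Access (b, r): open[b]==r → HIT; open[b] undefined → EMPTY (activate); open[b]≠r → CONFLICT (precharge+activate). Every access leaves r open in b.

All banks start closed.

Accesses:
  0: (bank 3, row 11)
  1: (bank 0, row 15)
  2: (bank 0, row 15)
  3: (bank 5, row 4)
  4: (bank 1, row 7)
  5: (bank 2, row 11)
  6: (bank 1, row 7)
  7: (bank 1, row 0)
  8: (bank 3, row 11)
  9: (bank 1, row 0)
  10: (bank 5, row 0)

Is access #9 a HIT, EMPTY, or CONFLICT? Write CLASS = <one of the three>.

CLASS = HIT

step 0: bank3 None->11 [EMPTY]
step 1: bank0 None->15 [EMPTY]
step 2: bank0 15->15 [HIT]
step 3: bank5 None->4 [EMPTY]
step 4: bank1 None->7 [EMPTY]
step 5: bank2 None->11 [EMPTY]
step 6: bank1 7->7 [HIT]
step 7: bank1 7->0 [CONFLICT]
step 8: bank3 11->11 [HIT]
step 9: bank1 0->0 [HIT]
step 10: bank5 4->0 [CONFLICT]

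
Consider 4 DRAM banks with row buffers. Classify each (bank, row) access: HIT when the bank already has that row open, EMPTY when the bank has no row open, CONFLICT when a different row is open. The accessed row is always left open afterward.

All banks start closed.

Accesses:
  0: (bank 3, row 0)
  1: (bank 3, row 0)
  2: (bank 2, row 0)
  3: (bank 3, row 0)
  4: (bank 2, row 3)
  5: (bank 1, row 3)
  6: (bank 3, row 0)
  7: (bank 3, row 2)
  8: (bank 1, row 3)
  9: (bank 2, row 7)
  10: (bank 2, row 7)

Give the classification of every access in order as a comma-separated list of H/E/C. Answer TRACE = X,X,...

0: bank 3 row 0 — prev None → EMPTY
1: bank 3 row 0 — prev 0 → HIT
2: bank 2 row 0 — prev None → EMPTY
3: bank 3 row 0 — prev 0 → HIT
4: bank 2 row 3 — prev 0 → CONFLICT
5: bank 1 row 3 — prev None → EMPTY
6: bank 3 row 0 — prev 0 → HIT
7: bank 3 row 2 — prev 0 → CONFLICT
8: bank 1 row 3 — prev 3 → HIT
9: bank 2 row 7 — prev 3 → CONFLICT
10: bank 2 row 7 — prev 7 → HIT

TRACE = E,H,E,H,C,E,H,C,H,C,H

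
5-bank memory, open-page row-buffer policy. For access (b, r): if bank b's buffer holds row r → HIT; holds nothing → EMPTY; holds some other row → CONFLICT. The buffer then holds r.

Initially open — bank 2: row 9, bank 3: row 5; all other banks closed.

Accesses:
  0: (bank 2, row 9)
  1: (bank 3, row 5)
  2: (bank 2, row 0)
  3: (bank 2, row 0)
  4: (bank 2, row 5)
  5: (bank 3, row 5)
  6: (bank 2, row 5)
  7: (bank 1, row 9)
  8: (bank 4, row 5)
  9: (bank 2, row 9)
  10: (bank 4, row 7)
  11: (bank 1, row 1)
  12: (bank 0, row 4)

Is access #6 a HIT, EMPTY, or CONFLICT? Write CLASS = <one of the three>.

0: bank 2 row 9 — prev 9 → HIT
1: bank 3 row 5 — prev 5 → HIT
2: bank 2 row 0 — prev 9 → CONFLICT
3: bank 2 row 0 — prev 0 → HIT
4: bank 2 row 5 — prev 0 → CONFLICT
5: bank 3 row 5 — prev 5 → HIT
6: bank 2 row 5 — prev 5 → HIT
7: bank 1 row 9 — prev None → EMPTY
8: bank 4 row 5 — prev None → EMPTY
9: bank 2 row 9 — prev 5 → CONFLICT
10: bank 4 row 7 — prev 5 → CONFLICT
11: bank 1 row 1 — prev 9 → CONFLICT
12: bank 0 row 4 — prev None → EMPTY

CLASS = HIT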